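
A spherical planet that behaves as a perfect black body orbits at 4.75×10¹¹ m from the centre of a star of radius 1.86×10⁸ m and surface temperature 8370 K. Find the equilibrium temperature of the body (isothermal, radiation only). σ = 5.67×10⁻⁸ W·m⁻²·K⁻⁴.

The star's surface emits σT_*⁴; at distance d the flux is S = σT_*⁴(R_*/d)².
S = 5.67×10⁻⁸·(8370)⁴·(1.86×10⁸/4.75×10¹¹)² = 42.67 W/m².
For an isothermal sphere T⁴ = (1−a)S/(4σ) = 1.881×10⁸ K⁴.

T ≈ 117 K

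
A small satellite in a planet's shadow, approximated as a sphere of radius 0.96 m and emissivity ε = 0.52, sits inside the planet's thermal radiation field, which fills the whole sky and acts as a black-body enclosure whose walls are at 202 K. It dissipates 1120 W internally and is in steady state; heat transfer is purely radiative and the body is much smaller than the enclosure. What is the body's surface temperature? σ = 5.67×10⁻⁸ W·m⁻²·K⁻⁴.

For a small grey body in a large enclosure, net radiated power = εσA(T⁴ − T_w⁴).
Steady state: P = εσA(T⁴ − T_w⁴) with A = 4πr² = 11.58 m².
T⁴ = P/(εσA) + T_w⁴ = 1120/(0.52·5.67×10⁻⁸·11.58) + (202)⁴
    = 3.280×10⁹ + 1.665×10⁹ = 4.945×10⁹ K⁴.

T ≈ 265 K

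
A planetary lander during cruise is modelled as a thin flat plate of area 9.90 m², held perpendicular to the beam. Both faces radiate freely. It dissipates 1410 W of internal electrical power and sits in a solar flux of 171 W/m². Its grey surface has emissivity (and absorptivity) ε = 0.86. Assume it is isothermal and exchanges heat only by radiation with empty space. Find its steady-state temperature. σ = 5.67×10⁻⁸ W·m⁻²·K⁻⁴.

T ≈ 233 K

At steady state, absorbed solar power + internal power = radiated power.
Absorbed: α·S·A_cross = 0.86·171·9.900 = 1456 W (cross-section A).
Total input = 1456 + 1410 = 2866 W.
Radiated: εσ·A_surf·T⁴ with A_surf = 2A = 19.80 m².
T⁴ = 2866/(0.86·5.67×10⁻⁸·19.80) = 2.968×10⁹ K⁴.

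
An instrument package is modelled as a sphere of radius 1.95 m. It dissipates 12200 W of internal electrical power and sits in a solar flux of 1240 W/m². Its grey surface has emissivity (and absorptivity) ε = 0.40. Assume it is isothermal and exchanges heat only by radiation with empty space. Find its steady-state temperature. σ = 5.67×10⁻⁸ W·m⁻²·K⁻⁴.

T ≈ 360 K

At steady state, absorbed solar power + internal power = radiated power.
Absorbed: α·S·A_cross = 0.40·1240·11.95 = 5925 W (cross-section πr²).
Total input = 5925 + 12200 = 18130 W.
Radiated: εσ·A_surf·T⁴ with A_surf = 4πr² = 47.78 m².
T⁴ = 18130/(0.40·5.67×10⁻⁸·47.78) = 1.672×10¹⁰ K⁴.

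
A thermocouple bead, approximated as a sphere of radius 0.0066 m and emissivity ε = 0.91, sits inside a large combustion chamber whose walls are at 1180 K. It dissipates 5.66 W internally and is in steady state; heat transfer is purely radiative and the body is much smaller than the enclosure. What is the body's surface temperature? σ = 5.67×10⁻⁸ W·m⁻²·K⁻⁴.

T ≈ 1210 K

For a small grey body in a large enclosure, net radiated power = εσA(T⁴ − T_w⁴).
Steady state: P = εσA(T⁴ − T_w⁴) with A = 4πr² = 5.474×10⁻⁴ m².
T⁴ = P/(εσA) + T_w⁴ = 5.66/(0.91·5.67×10⁻⁸·5.474×10⁻⁴) + (1180)⁴
    = 2.004×10¹¹ + 1.939×10¹² = 2.139×10¹² K⁴.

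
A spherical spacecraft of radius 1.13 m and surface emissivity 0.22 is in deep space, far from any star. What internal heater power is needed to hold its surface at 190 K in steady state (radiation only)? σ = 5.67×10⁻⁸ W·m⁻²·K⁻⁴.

P = εσ·4πr²·T⁴.
4πr² = 16.05 m²; T⁴ = 1.303×10⁹ K⁴.
P = 0.22·5.67×10⁻⁸·16.05·1.303×10⁹.

P ≈ 261 W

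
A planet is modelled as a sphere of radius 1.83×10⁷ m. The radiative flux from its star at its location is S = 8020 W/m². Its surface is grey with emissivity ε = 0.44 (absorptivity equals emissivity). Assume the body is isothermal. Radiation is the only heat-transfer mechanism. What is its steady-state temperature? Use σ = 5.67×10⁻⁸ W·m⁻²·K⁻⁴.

At equilibrium, absorbed power = emitted power.
Absorbing cross-section = πr² = 1.052×10¹⁵ m²; emitting surface = 4πr² = 4.208×10¹⁵ m² (ratio 4).
εS·A_cross = εσ·A_surf·T⁴  ⇒  T⁴ = S/(4σ)   (ε cancels).
T⁴ = 8020/(4·5.67×10⁻⁸) = 3.536×10¹⁰ K⁴.
T = (3.536×10¹⁰)^(1/4).

T ≈ 434 K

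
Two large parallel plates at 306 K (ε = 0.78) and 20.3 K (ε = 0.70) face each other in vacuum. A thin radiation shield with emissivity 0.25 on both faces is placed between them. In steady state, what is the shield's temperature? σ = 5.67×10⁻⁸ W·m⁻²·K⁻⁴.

In steady state the net flux on the hot side equals that on the cold side.
σ(T₁⁴−T_s⁴)/D₁ = σ(T_s⁴−T₂⁴)/D₂, with D₁ = 1/ε₁+1/ε_s−1 = 4.282, D₂ = 1/ε_s+1/ε₂−1 = 4.429.
Solve for T_s⁴: T_s⁴ = (D₂·T₁⁴ + D₁·T₂⁴)/(D₁+D₂) = 4.458×10⁹ K⁴.

T_s ≈ 258 K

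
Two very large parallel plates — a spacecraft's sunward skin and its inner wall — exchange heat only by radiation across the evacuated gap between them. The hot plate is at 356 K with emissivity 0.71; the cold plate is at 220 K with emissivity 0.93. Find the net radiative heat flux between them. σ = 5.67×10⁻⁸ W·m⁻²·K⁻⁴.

q ≈ 524 W/m²

For two infinite grey parallel plates, q = σ(T₁⁴ − T₂⁴)/(1/ε₁ + 1/ε₂ − 1).
T₁⁴ − T₂⁴ = 1.606×10¹⁰ − 2.343×10⁹ = 1.372×10¹⁰ K⁴.
1/ε₁ + 1/ε₂ − 1 = 1.408 + 1.075 − 1 = 1.484.
q = 5.67×10⁻⁸ × 1.372×10¹⁰ / 1.484.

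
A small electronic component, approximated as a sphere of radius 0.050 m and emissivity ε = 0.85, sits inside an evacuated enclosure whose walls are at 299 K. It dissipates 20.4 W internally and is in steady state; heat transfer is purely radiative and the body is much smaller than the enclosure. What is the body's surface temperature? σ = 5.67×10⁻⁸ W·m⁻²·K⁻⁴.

T ≈ 383 K

For a small grey body in a large enclosure, net radiated power = εσA(T⁴ − T_w⁴).
Steady state: P = εσA(T⁴ − T_w⁴) with A = 4πr² = 0.03142 m².
T⁴ = P/(εσA) + T_w⁴ = 20.4/(0.85·5.67×10⁻⁸·0.03142) + (299)⁴
    = 1.347×10¹⁰ + 7.993×10⁹ = 2.147×10¹⁰ K⁴.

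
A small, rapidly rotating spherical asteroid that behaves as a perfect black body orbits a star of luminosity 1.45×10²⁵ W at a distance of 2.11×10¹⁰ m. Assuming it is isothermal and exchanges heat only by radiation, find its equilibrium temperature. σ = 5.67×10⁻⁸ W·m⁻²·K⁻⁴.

T ≈ 327 K

First find the stellar flux at distance d: S = L/(4πd²) = 1.45×10²⁵/(4π·(2.11×10¹⁰)²) = 2592 W/m².
For an isothermal sphere, absorbed (1−a)S·πr² = emitted σ·4πr²·T⁴, so T⁴ = (1−a)S/(4σ).
T⁴ = 1.00·2592/(4·5.67×10⁻⁸) = 1.143×10¹⁰ K⁴.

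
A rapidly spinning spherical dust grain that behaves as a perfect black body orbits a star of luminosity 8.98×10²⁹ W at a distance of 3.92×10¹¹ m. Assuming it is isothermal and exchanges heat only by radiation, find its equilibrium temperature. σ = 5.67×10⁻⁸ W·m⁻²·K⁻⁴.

First find the stellar flux at distance d: S = L/(4πd²) = 8.98×10²⁹/(4π·(3.92×10¹¹)²) = 4.650×10⁵ W/m².
For an isothermal sphere, absorbed (1−a)S·πr² = emitted σ·4πr²·T⁴, so T⁴ = (1−a)S/(4σ).
T⁴ = 1.00·4.650×10⁵/(4·5.67×10⁻⁸) = 2.050×10¹² K⁴.

T ≈ 1200 K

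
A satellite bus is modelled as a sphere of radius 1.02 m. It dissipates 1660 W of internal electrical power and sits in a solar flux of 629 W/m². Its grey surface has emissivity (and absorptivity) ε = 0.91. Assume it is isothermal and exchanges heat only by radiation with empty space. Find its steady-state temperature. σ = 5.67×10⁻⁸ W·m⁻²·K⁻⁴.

T ≈ 269 K

At steady state, absorbed solar power + internal power = radiated power.
Absorbed: α·S·A_cross = 0.91·629·3.269 = 1871 W (cross-section πr²).
Total input = 1871 + 1660 = 3531 W.
Radiated: εσ·A_surf·T⁴ with A_surf = 4πr² = 13.07 m².
T⁴ = 3531/(0.91·5.67×10⁻⁸·13.07) = 5.234×10⁹ K⁴.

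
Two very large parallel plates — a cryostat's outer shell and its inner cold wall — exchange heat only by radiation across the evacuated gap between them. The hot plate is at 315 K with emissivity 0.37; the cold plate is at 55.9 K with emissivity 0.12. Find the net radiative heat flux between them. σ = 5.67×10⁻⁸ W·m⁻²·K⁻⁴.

q ≈ 55.6 W/m²

For two infinite grey parallel plates, q = σ(T₁⁴ − T₂⁴)/(1/ε₁ + 1/ε₂ − 1).
T₁⁴ − T₂⁴ = 9.846×10⁹ − 9.764×10⁶ = 9.836×10⁹ K⁴.
1/ε₁ + 1/ε₂ − 1 = 2.703 + 8.333 − 1 = 10.04.
q = 5.67×10⁻⁸ × 9.836×10⁹ / 10.04.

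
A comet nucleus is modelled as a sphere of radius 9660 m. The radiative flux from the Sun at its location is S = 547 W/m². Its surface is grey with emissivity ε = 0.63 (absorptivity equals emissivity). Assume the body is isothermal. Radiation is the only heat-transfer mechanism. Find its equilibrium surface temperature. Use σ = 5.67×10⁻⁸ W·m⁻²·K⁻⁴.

T ≈ 222 K

At equilibrium, absorbed power = emitted power.
Absorbing cross-section = πr² = 2.932×10⁸ m²; emitting surface = 4πr² = 1.173×10⁹ m² (ratio 4).
εS·A_cross = εσ·A_surf·T⁴  ⇒  T⁴ = S/(4σ)   (ε cancels).
T⁴ = 547/(4·5.67×10⁻⁸) = 2.412×10⁹ K⁴.
T = (2.412×10⁹)^(1/4).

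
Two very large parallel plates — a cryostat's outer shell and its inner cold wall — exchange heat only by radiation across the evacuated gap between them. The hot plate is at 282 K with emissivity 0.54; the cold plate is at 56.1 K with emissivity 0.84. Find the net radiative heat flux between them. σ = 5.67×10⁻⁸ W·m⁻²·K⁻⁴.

q ≈ 175 W/m²

For two infinite grey parallel plates, q = σ(T₁⁴ − T₂⁴)/(1/ε₁ + 1/ε₂ − 1).
T₁⁴ − T₂⁴ = 6.324×10⁹ − 9.905×10⁶ = 6.314×10⁹ K⁴.
1/ε₁ + 1/ε₂ − 1 = 1.852 + 1.190 − 1 = 2.042.
q = 5.67×10⁻⁸ × 6.314×10⁹ / 2.042.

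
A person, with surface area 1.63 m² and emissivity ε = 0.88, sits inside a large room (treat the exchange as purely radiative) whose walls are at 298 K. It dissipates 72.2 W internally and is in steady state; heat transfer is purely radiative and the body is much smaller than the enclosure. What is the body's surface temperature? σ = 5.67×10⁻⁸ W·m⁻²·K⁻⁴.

T ≈ 306 K

For a small grey body in a large enclosure, net radiated power = εσA(T⁴ − T_w⁴).
Steady state: P = εσA(T⁴ − T_w⁴) with A = 1.63 m².
T⁴ = P/(εσA) + T_w⁴ = 72.2/(0.88·5.67×10⁻⁸·1.630) + (298)⁴
    = 8.877×10⁸ + 7.886×10⁹ = 8.774×10⁹ K⁴.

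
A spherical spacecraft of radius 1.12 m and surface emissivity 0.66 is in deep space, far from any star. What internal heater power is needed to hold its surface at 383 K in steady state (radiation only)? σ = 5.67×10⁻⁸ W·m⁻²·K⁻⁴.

P = εσ·4πr²·T⁴.
4πr² = 15.76 m²; T⁴ = 2.152×10¹⁰ K⁴.
P = 0.66·5.67×10⁻⁸·15.76·2.152×10¹⁰.

P ≈ 12700 W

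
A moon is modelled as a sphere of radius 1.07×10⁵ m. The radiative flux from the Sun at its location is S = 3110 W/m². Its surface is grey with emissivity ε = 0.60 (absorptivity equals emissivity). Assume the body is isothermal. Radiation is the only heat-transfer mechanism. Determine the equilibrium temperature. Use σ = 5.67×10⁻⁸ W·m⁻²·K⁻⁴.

T ≈ 342 K

At equilibrium, absorbed power = emitted power.
Absorbing cross-section = πr² = 3.597×10¹⁰ m²; emitting surface = 4πr² = 1.439×10¹¹ m² (ratio 4).
εS·A_cross = εσ·A_surf·T⁴  ⇒  T⁴ = S/(4σ)   (ε cancels).
T⁴ = 3110/(4·5.67×10⁻⁸) = 1.371×10¹⁰ K⁴.
T = (1.371×10¹⁰)^(1/4).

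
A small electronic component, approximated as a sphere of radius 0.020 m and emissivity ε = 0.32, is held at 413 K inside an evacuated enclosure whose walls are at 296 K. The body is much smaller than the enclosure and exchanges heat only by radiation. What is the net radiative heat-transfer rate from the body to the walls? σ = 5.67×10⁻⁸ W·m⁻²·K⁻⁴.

For a small grey body in a large enclosure: P_net = εσA(T_body⁴ − T_wall⁴).
A = 4πr² = 0.005027 m²; T_body⁴ − T_wall⁴ = 2.909×10¹⁰ − 7.677×10⁹ = 2.142×10¹⁰ K⁴.
|P_net| = 0.32·5.67×10⁻⁸·0.005027·2.142×10¹⁰.

P_net ≈ 1.95 W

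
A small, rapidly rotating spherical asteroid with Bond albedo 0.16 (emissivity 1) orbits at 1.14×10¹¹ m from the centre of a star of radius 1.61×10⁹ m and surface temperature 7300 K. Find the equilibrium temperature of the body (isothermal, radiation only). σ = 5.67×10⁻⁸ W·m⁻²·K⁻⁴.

The star's surface emits σT_*⁴; at distance d the flux is S = σT_*⁴(R_*/d)².
S = 5.67×10⁻⁸·(7300)⁴·(1.61×10⁹/1.14×10¹¹)² = 32120 W/m².
For an isothermal sphere T⁴ = (1−a)S/(4σ) = 1.189×10¹¹ K⁴.

T ≈ 587 K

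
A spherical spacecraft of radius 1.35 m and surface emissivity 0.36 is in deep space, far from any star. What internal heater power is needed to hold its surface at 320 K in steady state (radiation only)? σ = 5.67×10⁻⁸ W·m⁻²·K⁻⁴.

P = εσ·4πr²·T⁴.
4πr² = 22.90 m²; T⁴ = 1.049×10¹⁰ K⁴.
P = 0.36·5.67×10⁻⁸·22.90·1.049×10¹⁰.

P ≈ 4900 W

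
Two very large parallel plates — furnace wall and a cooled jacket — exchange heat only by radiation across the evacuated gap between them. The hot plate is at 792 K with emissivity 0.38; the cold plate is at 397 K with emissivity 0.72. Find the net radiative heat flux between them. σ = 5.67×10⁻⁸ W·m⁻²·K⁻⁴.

For two infinite grey parallel plates, q = σ(T₁⁴ − T₂⁴)/(1/ε₁ + 1/ε₂ − 1).
T₁⁴ − T₂⁴ = 3.935×10¹¹ − 2.484×10¹⁰ = 3.686×10¹¹ K⁴.
1/ε₁ + 1/ε₂ − 1 = 2.632 + 1.389 − 1 = 3.020.
q = 5.67×10⁻⁸ × 3.686×10¹¹ / 3.020.

q ≈ 6920 W/m²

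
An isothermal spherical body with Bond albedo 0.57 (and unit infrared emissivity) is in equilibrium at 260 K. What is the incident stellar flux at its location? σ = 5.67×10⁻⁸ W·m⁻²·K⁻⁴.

(1−a)S·πr² = σ·4πr²·T⁴ ⇒ S = 4σT⁴/(1−a).
S = 4·5.67×10⁻⁸·4.570×10⁹/0.430.

S ≈ 2410 W/m²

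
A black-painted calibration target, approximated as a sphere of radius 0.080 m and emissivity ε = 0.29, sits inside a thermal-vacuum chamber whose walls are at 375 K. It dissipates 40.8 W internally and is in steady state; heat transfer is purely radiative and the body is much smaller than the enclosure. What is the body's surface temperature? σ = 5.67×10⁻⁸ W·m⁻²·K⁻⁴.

T ≈ 474 K

For a small grey body in a large enclosure, net radiated power = εσA(T⁴ − T_w⁴).
Steady state: P = εσA(T⁴ − T_w⁴) with A = 4πr² = 0.08042 m².
T⁴ = P/(εσA) + T_w⁴ = 40.8/(0.29·5.67×10⁻⁸·0.08042) + (375)⁴
    = 3.085×10¹⁰ + 1.978×10¹⁰ = 5.063×10¹⁰ K⁴.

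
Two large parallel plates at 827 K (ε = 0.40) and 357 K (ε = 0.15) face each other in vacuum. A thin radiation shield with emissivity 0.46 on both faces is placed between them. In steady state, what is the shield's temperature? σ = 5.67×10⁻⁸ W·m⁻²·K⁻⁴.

In steady state the net flux on the hot side equals that on the cold side.
σ(T₁⁴−T_s⁴)/D₁ = σ(T_s⁴−T₂⁴)/D₂, with D₁ = 1/ε₁+1/ε_s−1 = 3.674, D₂ = 1/ε_s+1/ε₂−1 = 7.841.
Solve for T_s⁴: T_s⁴ = (D₂·T₁⁴ + D₁·T₂⁴)/(D₁+D₂) = 3.237×10¹¹ K⁴.

T_s ≈ 754 K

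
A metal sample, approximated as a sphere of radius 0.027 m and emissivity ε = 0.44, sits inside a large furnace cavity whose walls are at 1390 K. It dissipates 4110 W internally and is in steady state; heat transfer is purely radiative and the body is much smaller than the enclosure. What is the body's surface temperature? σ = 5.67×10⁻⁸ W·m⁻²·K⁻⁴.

For a small grey body in a large enclosure, net radiated power = εσA(T⁴ − T_w⁴).
Steady state: P = εσA(T⁴ − T_w⁴) with A = 4πr² = 0.009161 m².
T⁴ = P/(εσA) + T_w⁴ = 4110/(0.44·5.67×10⁻⁸·0.009161) + (1390)⁴
    = 1.798×10¹³ + 3.733×10¹² = 2.172×10¹³ K⁴.

T ≈ 2160 K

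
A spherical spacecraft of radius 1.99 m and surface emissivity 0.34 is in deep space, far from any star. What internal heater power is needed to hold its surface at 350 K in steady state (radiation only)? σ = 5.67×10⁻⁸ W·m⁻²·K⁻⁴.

P ≈ 14400 W

P = εσ·4πr²·T⁴.
4πr² = 49.76 m²; T⁴ = 1.501×10¹⁰ K⁴.
P = 0.34·5.67×10⁻⁸·49.76·1.501×10¹⁰.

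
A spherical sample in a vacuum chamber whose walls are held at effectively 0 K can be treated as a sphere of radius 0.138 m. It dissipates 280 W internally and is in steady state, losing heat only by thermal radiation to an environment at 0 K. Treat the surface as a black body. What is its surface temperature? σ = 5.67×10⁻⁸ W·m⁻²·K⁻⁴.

T ≈ 379 K

Steady state: internal power = radiated power, P = εσA T⁴.
Radiating area A = 4πr² = 0.2393 m².
T⁴ = P/(εσA) = 280/(1.0·5.67×10⁻⁸·0.2393) = 2.064×10¹⁰ K⁴.
T = (2.064×10¹⁰)^(1/4).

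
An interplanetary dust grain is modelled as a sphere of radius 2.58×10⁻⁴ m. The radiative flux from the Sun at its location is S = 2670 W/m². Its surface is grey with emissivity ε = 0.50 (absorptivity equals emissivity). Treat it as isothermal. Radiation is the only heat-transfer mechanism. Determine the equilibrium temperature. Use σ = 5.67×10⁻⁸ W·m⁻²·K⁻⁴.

At equilibrium, absorbed power = emitted power.
Absorbing cross-section = πr² = 2.091×10⁻⁷ m²; emitting surface = 4πr² = 8.365×10⁻⁷ m² (ratio 4).
εS·A_cross = εσ·A_surf·T⁴  ⇒  T⁴ = S/(4σ)   (ε cancels).
T⁴ = 2670/(4·5.67×10⁻⁸) = 1.177×10¹⁰ K⁴.
T = (1.177×10¹⁰)^(1/4).

T ≈ 329 K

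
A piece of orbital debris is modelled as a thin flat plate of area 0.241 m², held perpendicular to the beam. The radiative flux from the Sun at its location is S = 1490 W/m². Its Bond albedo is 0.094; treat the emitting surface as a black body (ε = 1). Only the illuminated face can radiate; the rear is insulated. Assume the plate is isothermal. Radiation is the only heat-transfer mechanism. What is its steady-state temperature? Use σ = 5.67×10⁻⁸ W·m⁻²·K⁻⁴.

At equilibrium, absorbed power = emitted power.
Absorbing cross-section = A = 0.2410 m²; emitting surface = A = 0.2410 m² (ratio 1).
(1−a)S·A_cross = εσ·A_surf·T⁴  ⇒  T⁴ = (1−a)S/(1σ).
T⁴ = 0.906·1490/(1·5.67×10⁻⁸) = 2.381×10¹⁰ K⁴.
T = (2.381×10¹⁰)^(1/4).

T ≈ 393 K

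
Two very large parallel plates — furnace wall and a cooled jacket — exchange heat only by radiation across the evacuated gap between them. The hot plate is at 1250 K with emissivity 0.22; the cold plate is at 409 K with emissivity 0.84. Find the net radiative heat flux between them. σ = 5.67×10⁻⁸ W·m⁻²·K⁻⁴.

q ≈ 28900 W/m²

For two infinite grey parallel plates, q = σ(T₁⁴ − T₂⁴)/(1/ε₁ + 1/ε₂ − 1).
T₁⁴ − T₂⁴ = 2.441×10¹² − 2.798×10¹⁰ = 2.413×10¹² K⁴.
1/ε₁ + 1/ε₂ − 1 = 4.545 + 1.190 − 1 = 4.736.
q = 5.67×10⁻⁸ × 2.413×10¹² / 4.736.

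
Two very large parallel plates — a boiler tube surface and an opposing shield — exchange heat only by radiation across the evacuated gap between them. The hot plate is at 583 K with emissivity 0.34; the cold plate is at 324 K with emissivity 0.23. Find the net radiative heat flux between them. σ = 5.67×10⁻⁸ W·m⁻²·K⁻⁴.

For two infinite grey parallel plates, q = σ(T₁⁴ − T₂⁴)/(1/ε₁ + 1/ε₂ − 1).
T₁⁴ − T₂⁴ = 1.155×10¹¹ − 1.102×10¹⁰ = 1.045×10¹¹ K⁴.
1/ε₁ + 1/ε₂ − 1 = 2.941 + 4.348 − 1 = 6.289.
q = 5.67×10⁻⁸ × 1.045×10¹¹ / 6.289.

q ≈ 942 W/m²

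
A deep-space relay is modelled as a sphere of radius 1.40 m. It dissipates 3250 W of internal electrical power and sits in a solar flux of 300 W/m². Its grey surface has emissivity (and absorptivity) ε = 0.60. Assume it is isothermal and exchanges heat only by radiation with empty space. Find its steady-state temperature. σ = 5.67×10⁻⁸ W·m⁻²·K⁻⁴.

At steady state, absorbed solar power + internal power = radiated power.
Absorbed: α·S·A_cross = 0.60·300·6.158 = 1108 W (cross-section πr²).
Total input = 1108 + 3250 = 4358 W.
Radiated: εσ·A_surf·T⁴ with A_surf = 4πr² = 24.63 m².
T⁴ = 4358/(0.60·5.67×10⁻⁸·24.63) = 5.201×10⁹ K⁴.

T ≈ 269 K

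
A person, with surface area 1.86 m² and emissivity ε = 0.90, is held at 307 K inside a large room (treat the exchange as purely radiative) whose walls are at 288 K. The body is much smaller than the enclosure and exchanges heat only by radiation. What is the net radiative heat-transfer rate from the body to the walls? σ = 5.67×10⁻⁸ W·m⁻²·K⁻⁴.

For a small grey body in a large enclosure: P_net = εσA(T_body⁴ − T_wall⁴).
A = 1.86 m²; T_body⁴ − T_wall⁴ = 8.883×10⁹ − 6.880×10⁹ = 2.003×10⁹ K⁴.
|P_net| = 0.90·5.67×10⁻⁸·1.860·2.003×10⁹.

P_net ≈ 190 W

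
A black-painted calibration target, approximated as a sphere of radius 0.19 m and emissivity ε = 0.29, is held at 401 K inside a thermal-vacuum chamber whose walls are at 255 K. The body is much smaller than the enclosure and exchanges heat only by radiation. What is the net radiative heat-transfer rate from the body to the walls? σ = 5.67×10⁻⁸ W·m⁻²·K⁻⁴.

For a small grey body in a large enclosure: P_net = εσA(T_body⁴ − T_wall⁴).
A = 4πr² = 0.4536 m²; T_body⁴ − T_wall⁴ = 2.586×10¹⁰ − 4.228×10⁹ = 2.163×10¹⁰ K⁴.
|P_net| = 0.29·5.67×10⁻⁸·0.4536·2.163×10¹⁰.

P_net ≈ 161 W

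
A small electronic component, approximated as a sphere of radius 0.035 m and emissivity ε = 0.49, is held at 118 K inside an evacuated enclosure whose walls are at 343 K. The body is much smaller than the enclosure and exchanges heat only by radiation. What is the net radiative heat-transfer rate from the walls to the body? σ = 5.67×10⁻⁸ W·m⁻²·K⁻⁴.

For a small grey body in a large enclosure: P_net = εσA(T_body⁴ − T_wall⁴).
A = 4πr² = 0.01539 m²; T_body⁴ − T_wall⁴ = 1.939×10⁸ − 1.384×10¹⁰ = -1.365×10¹⁰ K⁴.
|P_net| = 0.49·5.67×10⁻⁸·0.01539·1.365×10¹⁰.

P_net ≈ 5.84 W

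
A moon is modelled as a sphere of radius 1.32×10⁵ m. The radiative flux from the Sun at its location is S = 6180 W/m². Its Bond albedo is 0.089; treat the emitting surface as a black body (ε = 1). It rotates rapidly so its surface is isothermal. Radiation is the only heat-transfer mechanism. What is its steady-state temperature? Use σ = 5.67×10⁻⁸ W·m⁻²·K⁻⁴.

At equilibrium, absorbed power = emitted power.
Absorbing cross-section = πr² = 5.474×10¹⁰ m²; emitting surface = 4πr² = 2.190×10¹¹ m² (ratio 4).
(1−a)S·A_cross = εσ·A_surf·T⁴  ⇒  T⁴ = (1−a)S/(4σ).
T⁴ = 0.911·6180/(4·5.67×10⁻⁸) = 2.482×10¹⁰ K⁴.
T = (2.482×10¹⁰)^(1/4).

T ≈ 397 K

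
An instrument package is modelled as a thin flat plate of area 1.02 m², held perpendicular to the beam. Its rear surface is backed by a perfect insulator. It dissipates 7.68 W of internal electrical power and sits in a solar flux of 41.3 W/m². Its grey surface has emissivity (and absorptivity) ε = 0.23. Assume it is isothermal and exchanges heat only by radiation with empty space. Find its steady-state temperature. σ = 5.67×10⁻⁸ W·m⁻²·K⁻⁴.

At steady state, absorbed solar power + internal power = radiated power.
Absorbed: α·S·A_cross = 0.23·41.3·1.020 = 9.689 W (cross-section A).
Total input = 9.689 + 7.68 = 17.37 W.
Radiated: εσ·A_surf·T⁴ with A_surf = A = 1.020 m².
T⁴ = 17.37/(0.23·5.67×10⁻⁸·1.020) = 1.306×10⁹ K⁴.

T ≈ 190 K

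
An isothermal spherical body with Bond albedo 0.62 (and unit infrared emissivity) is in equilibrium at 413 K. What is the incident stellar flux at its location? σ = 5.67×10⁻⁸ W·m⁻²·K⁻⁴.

S ≈ 17400 W/m²

(1−a)S·πr² = σ·4πr²·T⁴ ⇒ S = 4σT⁴/(1−a).
S = 4·5.67×10⁻⁸·2.909×10¹⁰/0.380.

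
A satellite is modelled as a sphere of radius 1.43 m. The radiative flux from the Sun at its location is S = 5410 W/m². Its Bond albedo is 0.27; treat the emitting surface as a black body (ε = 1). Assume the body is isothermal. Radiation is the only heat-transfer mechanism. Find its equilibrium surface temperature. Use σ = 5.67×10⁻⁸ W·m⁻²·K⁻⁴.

T ≈ 363 K

At equilibrium, absorbed power = emitted power.
Absorbing cross-section = πr² = 6.424 m²; emitting surface = 4πr² = 25.70 m² (ratio 4).
(1−a)S·A_cross = εσ·A_surf·T⁴  ⇒  T⁴ = (1−a)S/(4σ).
T⁴ = 0.730·5410/(4·5.67×10⁻⁸) = 1.741×10¹⁰ K⁴.
T = (1.741×10¹⁰)^(1/4).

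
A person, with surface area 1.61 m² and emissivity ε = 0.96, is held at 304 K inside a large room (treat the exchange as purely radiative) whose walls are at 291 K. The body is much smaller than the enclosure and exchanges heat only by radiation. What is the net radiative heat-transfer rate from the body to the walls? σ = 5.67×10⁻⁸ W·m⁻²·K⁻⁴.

P_net ≈ 120 W

For a small grey body in a large enclosure: P_net = εσA(T_body⁴ − T_wall⁴).
A = 1.61 m²; T_body⁴ − T_wall⁴ = 8.541×10⁹ − 7.171×10⁹ = 1.370×10⁹ K⁴.
|P_net| = 0.96·5.67×10⁻⁸·1.610·1.370×10⁹.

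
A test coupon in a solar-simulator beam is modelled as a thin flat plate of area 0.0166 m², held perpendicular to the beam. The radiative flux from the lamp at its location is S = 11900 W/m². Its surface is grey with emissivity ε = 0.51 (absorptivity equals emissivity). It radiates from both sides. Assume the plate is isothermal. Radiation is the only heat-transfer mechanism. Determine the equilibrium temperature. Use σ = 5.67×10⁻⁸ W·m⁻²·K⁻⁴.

At equilibrium, absorbed power = emitted power.
Absorbing cross-section = A = 0.01660 m²; emitting surface = 2A = 0.03320 m² (ratio 2).
εS·A_cross = εσ·A_surf·T⁴  ⇒  T⁴ = S/(2σ)   (ε cancels).
T⁴ = 11900/(2·5.67×10⁻⁸) = 1.049×10¹¹ K⁴.
T = (1.049×10¹¹)^(1/4).

T ≈ 569 K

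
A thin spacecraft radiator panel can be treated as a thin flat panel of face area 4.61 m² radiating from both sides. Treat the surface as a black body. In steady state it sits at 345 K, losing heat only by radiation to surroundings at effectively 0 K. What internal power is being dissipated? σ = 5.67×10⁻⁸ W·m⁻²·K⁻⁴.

Steady state: P = εσA T⁴.
A = 2·4.61 = 9.220 m²; T⁴ = (345)⁴ = 1.417×10¹⁰ K⁴.
P = 1.0 × 5.67×10⁻⁸ × 9.220 × 1.417×10¹⁰.

P ≈ 7410 W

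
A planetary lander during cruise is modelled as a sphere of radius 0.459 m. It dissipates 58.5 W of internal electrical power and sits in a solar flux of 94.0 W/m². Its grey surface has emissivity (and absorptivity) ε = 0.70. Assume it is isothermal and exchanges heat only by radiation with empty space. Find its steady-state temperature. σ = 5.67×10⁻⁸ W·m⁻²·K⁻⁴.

At steady state, absorbed solar power + internal power = radiated power.
Absorbed: α·S·A_cross = 0.70·94.0·0.6619 = 43.55 W (cross-section πr²).
Total input = 43.55 + 58.5 = 102.1 W.
Radiated: εσ·A_surf·T⁴ with A_surf = 4πr² = 2.647 m².
T⁴ = 102.1/(0.70·5.67×10⁻⁸·2.647) = 9.712×10⁸ K⁴.

T ≈ 177 K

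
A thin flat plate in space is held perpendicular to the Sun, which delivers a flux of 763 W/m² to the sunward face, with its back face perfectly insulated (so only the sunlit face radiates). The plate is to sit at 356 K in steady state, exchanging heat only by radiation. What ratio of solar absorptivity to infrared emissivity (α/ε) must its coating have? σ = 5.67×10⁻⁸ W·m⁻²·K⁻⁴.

α/ε ≈ 1.19

Balance: αS·A = εσ·1A·T⁴ ⇒ α/ε = σT⁴/S.
α/ε = 5.67×10⁻⁸·(356)⁴/763 = 5.67×10⁻⁸·1.606×10¹⁰/763.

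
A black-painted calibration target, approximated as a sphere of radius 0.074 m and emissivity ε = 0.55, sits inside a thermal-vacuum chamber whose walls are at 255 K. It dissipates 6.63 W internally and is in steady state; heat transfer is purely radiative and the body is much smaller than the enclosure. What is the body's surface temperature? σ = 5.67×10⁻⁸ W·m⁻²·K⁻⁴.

T ≈ 292 K

For a small grey body in a large enclosure, net radiated power = εσA(T⁴ − T_w⁴).
Steady state: P = εσA(T⁴ − T_w⁴) with A = 4πr² = 0.06881 m².
T⁴ = P/(εσA) + T_w⁴ = 6.63/(0.55·5.67×10⁻⁸·0.06881) + (255)⁴
    = 3.090×10⁹ + 4.228×10⁹ = 7.318×10⁹ K⁴.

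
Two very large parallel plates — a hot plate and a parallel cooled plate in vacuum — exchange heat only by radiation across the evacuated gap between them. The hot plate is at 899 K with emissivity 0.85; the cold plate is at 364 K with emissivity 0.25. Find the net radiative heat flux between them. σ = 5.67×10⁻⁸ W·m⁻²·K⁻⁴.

q ≈ 8630 W/m²

For two infinite grey parallel plates, q = σ(T₁⁴ − T₂⁴)/(1/ε₁ + 1/ε₂ − 1).
T₁⁴ − T₂⁴ = 6.532×10¹¹ − 1.756×10¹⁰ = 6.356×10¹¹ K⁴.
1/ε₁ + 1/ε₂ − 1 = 1.176 + 4.000 − 1 = 4.176.
q = 5.67×10⁻⁸ × 6.356×10¹¹ / 4.176.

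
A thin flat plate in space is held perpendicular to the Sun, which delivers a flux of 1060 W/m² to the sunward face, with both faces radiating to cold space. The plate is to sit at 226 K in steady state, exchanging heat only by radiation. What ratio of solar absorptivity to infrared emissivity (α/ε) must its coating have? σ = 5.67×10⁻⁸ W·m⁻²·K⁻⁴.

α/ε ≈ 0.279

Balance: αS·A = εσ·2A·T⁴ ⇒ α/ε = 2σT⁴/S.
α/ε = 2·5.67×10⁻⁸·(226)⁴/1060 = 2·5.67×10⁻⁸·2.609×10⁹/1060.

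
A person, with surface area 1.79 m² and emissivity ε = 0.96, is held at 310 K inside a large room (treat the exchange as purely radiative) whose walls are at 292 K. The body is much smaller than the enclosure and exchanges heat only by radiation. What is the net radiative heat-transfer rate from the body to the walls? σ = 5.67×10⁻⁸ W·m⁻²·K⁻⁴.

P_net ≈ 191 W

For a small grey body in a large enclosure: P_net = εσA(T_body⁴ − T_wall⁴).
A = 1.79 m²; T_body⁴ − T_wall⁴ = 9.235×10⁹ − 7.270×10⁹ = 1.965×10⁹ K⁴.
|P_net| = 0.96·5.67×10⁻⁸·1.790·1.965×10⁹.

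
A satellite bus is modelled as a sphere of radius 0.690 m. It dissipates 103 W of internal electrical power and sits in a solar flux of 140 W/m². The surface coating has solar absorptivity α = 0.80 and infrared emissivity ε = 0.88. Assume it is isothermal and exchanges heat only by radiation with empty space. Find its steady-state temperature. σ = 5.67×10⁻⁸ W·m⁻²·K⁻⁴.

T ≈ 174 K

At steady state, absorbed solar power + internal power = radiated power.
Absorbed: α·S·A_cross = 0.80·140·1.496 = 167.5 W (cross-section πr²).
Total input = 167.5 + 103 = 270.5 W.
Radiated: εσ·A_surf·T⁴ with A_surf = 4πr² = 5.983 m².
T⁴ = 270.5/(0.88·5.67×10⁻⁸·5.983) = 9.062×10⁸ K⁴.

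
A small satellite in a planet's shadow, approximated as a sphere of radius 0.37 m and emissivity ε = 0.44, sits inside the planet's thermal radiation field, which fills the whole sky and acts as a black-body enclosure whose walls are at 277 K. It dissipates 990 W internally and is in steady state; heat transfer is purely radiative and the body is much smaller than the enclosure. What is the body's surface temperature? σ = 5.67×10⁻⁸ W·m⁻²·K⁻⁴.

For a small grey body in a large enclosure, net radiated power = εσA(T⁴ − T_w⁴).
Steady state: P = εσA(T⁴ − T_w⁴) with A = 4πr² = 1.720 m².
T⁴ = P/(εσA) + T_w⁴ = 990/(0.44·5.67×10⁻⁸·1.720) + (277)⁴
    = 2.307×10¹⁰ + 5.887×10⁹ = 2.895×10¹⁰ K⁴.

T ≈ 413 K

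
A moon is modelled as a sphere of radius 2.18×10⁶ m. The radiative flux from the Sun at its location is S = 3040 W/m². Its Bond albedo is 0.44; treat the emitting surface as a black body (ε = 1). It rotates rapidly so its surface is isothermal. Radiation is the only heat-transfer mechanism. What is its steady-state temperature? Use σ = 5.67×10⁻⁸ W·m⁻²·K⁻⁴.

At equilibrium, absorbed power = emitted power.
Absorbing cross-section = πr² = 1.493×10¹³ m²; emitting surface = 4πr² = 5.972×10¹³ m² (ratio 4).
(1−a)S·A_cross = εσ·A_surf·T⁴  ⇒  T⁴ = (1−a)S/(4σ).
T⁴ = 0.560·3040/(4·5.67×10⁻⁸) = 7.506×10⁹ K⁴.
T = (7.506×10⁹)^(1/4).

T ≈ 294 K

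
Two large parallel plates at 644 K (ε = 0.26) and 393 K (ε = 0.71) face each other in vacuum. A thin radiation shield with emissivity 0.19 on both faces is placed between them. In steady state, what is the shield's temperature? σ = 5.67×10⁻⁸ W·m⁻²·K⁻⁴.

T_s ≈ 540 K

In steady state the net flux on the hot side equals that on the cold side.
σ(T₁⁴−T_s⁴)/D₁ = σ(T_s⁴−T₂⁴)/D₂, with D₁ = 1/ε₁+1/ε_s−1 = 8.109, D₂ = 1/ε_s+1/ε₂−1 = 5.672.
Solve for T_s⁴: T_s⁴ = (D₂·T₁⁴ + D₁·T₂⁴)/(D₁+D₂) = 8.483×10¹⁰ K⁴.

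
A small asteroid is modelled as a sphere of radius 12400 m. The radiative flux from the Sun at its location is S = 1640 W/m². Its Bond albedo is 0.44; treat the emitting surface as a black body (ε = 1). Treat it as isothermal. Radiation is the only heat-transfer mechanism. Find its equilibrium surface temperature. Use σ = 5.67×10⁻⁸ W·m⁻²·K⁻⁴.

T ≈ 252 K

At equilibrium, absorbed power = emitted power.
Absorbing cross-section = πr² = 4.831×10⁸ m²; emitting surface = 4πr² = 1.932×10⁹ m² (ratio 4).
(1−a)S·A_cross = εσ·A_surf·T⁴  ⇒  T⁴ = (1−a)S/(4σ).
T⁴ = 0.560·1640/(4·5.67×10⁻⁸) = 4.049×10⁹ K⁴.
T = (4.049×10⁹)^(1/4).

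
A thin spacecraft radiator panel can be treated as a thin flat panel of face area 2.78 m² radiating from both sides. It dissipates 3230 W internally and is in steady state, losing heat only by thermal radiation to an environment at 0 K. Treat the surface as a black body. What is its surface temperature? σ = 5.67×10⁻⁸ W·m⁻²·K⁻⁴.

T ≈ 318 K

Steady state: internal power = radiated power, P = εσA T⁴.
Radiating area A = 2·2.78 = 5.560 m².
T⁴ = P/(εσA) = 3230/(1.0·5.67×10⁻⁸·5.560) = 1.025×10¹⁰ K⁴.
T = (1.025×10¹⁰)^(1/4).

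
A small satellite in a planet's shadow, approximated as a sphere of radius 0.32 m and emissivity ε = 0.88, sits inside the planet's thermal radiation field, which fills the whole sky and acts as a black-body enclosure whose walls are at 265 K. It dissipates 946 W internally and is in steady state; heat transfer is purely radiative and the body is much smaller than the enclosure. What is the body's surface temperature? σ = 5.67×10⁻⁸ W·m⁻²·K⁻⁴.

For a small grey body in a large enclosure, net radiated power = εσA(T⁴ − T_w⁴).
Steady state: P = εσA(T⁴ − T_w⁴) with A = 4πr² = 1.287 m².
T⁴ = P/(εσA) + T_w⁴ = 946/(0.88·5.67×10⁻⁸·1.287) + (265)⁴
    = 1.473×10¹⁰ + 4.932×10⁹ = 1.967×10¹⁰ K⁴.

T ≈ 374 K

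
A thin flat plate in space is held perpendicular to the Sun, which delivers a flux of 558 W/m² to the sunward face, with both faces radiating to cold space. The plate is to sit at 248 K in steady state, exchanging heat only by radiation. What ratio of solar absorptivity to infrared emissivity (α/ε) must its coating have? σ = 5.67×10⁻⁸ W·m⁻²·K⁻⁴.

Balance: αS·A = εσ·2A·T⁴ ⇒ α/ε = 2σT⁴/S.
α/ε = 2·5.67×10⁻⁸·(248)⁴/558 = 2·5.67×10⁻⁸·3.783×10⁹/558.

α/ε ≈ 0.769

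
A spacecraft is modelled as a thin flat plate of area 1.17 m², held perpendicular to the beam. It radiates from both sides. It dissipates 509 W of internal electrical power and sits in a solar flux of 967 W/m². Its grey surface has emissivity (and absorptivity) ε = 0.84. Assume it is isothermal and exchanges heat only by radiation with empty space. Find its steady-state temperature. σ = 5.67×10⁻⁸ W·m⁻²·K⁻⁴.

T ≈ 338 K

At steady state, absorbed solar power + internal power = radiated power.
Absorbed: α·S·A_cross = 0.84·967·1.170 = 950.4 W (cross-section A).
Total input = 950.4 + 509 = 1459 W.
Radiated: εσ·A_surf·T⁴ with A_surf = 2A = 2.340 m².
T⁴ = 1459/(0.84·5.67×10⁻⁸·2.340) = 1.309×10¹⁰ K⁴.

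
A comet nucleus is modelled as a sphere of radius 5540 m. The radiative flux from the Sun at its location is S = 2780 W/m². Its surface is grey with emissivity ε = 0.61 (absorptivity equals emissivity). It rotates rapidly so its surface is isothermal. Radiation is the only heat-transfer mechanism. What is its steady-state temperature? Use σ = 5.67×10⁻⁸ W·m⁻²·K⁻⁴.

T ≈ 333 K

At equilibrium, absorbed power = emitted power.
Absorbing cross-section = πr² = 9.642×10⁷ m²; emitting surface = 4πr² = 3.857×10⁸ m² (ratio 4).
εS·A_cross = εσ·A_surf·T⁴  ⇒  T⁴ = S/(4σ)   (ε cancels).
T⁴ = 2780/(4·5.67×10⁻⁸) = 1.226×10¹⁰ K⁴.
T = (1.226×10¹⁰)^(1/4).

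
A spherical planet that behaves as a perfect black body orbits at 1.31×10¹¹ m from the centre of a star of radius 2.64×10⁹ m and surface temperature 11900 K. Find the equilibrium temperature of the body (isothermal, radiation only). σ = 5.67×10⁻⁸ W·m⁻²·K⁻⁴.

T ≈ 1190 K

The star's surface emits σT_*⁴; at distance d the flux is S = σT_*⁴(R_*/d)².
S = 5.67×10⁻⁸·(11900)⁴·(2.64×10⁹/1.31×10¹¹)² = 4.618×10⁵ W/m².
For an isothermal sphere T⁴ = (1−a)S/(4σ) = 2.036×10¹² K⁴.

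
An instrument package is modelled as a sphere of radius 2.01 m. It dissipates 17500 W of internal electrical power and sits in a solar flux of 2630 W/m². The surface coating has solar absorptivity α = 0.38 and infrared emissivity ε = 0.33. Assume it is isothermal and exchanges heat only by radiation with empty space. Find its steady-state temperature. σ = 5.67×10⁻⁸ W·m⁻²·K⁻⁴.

T ≈ 422 K

At steady state, absorbed solar power + internal power = radiated power.
Absorbed: α·S·A_cross = 0.38·2630·12.69 = 12680 W (cross-section πr²).
Total input = 12680 + 17500 = 30180 W.
Radiated: εσ·A_surf·T⁴ with A_surf = 4πr² = 50.77 m².
T⁴ = 30180/(0.33·5.67×10⁻⁸·50.77) = 3.178×10¹⁰ K⁴.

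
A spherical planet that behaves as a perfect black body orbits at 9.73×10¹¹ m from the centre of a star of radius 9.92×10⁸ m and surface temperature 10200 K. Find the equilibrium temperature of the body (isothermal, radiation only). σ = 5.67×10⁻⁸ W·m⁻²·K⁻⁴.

T ≈ 230 K

The star's surface emits σT_*⁴; at distance d the flux is S = σT_*⁴(R_*/d)².
S = 5.67×10⁻⁸·(10200)⁴·(9.92×10⁸/9.73×10¹¹)² = 637.9 W/m².
For an isothermal sphere T⁴ = (1−a)S/(4σ) = 2.813×10⁹ K⁴.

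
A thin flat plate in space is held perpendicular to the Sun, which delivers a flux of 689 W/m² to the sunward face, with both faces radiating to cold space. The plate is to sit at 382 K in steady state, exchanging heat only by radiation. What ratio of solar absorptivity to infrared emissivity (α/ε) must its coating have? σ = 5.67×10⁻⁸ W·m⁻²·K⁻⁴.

Balance: αS·A = εσ·2A·T⁴ ⇒ α/ε = 2σT⁴/S.
α/ε = 2·5.67×10⁻⁸·(382)⁴/689 = 2·5.67×10⁻⁸·2.129×10¹⁰/689.

α/ε ≈ 3.50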